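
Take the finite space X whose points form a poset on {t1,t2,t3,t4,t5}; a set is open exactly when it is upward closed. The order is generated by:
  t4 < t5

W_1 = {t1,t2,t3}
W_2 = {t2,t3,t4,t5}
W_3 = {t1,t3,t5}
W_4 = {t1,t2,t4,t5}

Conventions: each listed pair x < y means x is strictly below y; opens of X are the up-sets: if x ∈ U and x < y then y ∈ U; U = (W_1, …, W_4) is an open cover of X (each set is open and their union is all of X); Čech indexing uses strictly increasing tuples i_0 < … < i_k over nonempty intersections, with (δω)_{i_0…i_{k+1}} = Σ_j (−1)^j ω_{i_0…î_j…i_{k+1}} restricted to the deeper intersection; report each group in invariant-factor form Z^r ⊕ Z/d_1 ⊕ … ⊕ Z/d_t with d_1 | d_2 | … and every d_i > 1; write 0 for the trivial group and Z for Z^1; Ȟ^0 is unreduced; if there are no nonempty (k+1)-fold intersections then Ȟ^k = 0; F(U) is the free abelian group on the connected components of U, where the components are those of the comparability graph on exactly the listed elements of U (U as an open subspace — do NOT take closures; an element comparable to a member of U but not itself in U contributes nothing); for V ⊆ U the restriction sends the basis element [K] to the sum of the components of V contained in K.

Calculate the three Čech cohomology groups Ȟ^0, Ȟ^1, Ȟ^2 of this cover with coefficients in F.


nerve simplices:
  W12={t2,t3} W13={t1,t3} W14={t1,t2} W23={t3,t5} W24={t2,t4,t5} W34={t1,t5}
  W123={t3} W124={t2} W134={t1} W234={t5}
components per intersection:
  W1: {t1} {t2} {t3}
  W2: {t2} {t3} {t4,t5}
  W3: {t1} {t3} {t5}
  W4: {t1} {t2} {t4,t5}
  W12: {t2} {t3}
  W13: {t1} {t3}
  W14: {t1} {t2}
  W23: {t3} {t5}
  W24: {t2} {t4,t5}
  W34: {t1} {t5}
  W123: {t3}
  W124: {t2}
  W134: {t1}
  W234: {t5}
C dims 12,12,4; δ0: rk 8, SNF 1^8; δ1: rk 4, SNF 1^4
degree 0: 12−8−0 = 4 → Ȟ^0 ≅ Z^4
degree 1: 12−4−8 = 0 → Ȟ^1 ≅ 0
degree 2: 4−0−4 = 0 → Ȟ^2 ≅ 0

Ȟ^0(U;F) ≅ Z^4; Ȟ^1(U;F) ≅ 0; Ȟ^2(U;F) ≅ 0


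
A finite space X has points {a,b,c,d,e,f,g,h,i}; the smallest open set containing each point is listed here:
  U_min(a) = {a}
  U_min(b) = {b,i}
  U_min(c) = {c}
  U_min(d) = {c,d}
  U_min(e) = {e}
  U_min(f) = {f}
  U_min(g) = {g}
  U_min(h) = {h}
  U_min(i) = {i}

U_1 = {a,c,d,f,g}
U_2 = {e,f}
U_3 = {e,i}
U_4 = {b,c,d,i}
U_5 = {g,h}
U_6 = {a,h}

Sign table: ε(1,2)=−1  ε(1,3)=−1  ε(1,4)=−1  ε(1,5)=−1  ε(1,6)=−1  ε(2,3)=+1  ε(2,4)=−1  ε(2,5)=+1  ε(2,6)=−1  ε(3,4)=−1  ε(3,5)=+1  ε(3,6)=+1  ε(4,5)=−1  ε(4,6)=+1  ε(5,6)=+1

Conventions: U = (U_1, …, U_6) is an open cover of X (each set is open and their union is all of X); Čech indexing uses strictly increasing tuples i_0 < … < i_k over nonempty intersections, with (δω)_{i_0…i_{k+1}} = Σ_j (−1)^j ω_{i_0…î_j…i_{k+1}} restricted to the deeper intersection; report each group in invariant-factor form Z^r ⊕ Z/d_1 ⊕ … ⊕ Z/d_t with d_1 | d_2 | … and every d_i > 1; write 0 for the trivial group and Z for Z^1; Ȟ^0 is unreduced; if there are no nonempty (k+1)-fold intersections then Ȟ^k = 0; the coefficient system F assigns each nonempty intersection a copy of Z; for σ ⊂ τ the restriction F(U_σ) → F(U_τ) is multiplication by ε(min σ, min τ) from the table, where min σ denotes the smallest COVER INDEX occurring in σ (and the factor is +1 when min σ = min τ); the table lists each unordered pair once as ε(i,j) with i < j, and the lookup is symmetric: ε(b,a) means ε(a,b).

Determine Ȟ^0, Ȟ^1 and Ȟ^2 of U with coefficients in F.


intersection data:
  U12={f} U14={c,d} U15={g} U16={a} U23={e} U34={i} U56={h}
C dims 6,7; δ0: rk 6, SNF 1^5·2
Ȟ^0 = (6 − 6) − 0 = 0, so Ȟ^0 ≅ 0
Ȟ^1 = (7 − 0) − 6 = 1 plus torsion [2], so Ȟ^1 ≅ Z ⊕ Z/2
Ȟ^2 = (0 − 0) − 0 = 0, so Ȟ^2 ≅ 0

Ȟ^0 ≅ 0, Ȟ^1 ≅ Z ⊕ Z/2 and Ȟ^2 ≅ 0


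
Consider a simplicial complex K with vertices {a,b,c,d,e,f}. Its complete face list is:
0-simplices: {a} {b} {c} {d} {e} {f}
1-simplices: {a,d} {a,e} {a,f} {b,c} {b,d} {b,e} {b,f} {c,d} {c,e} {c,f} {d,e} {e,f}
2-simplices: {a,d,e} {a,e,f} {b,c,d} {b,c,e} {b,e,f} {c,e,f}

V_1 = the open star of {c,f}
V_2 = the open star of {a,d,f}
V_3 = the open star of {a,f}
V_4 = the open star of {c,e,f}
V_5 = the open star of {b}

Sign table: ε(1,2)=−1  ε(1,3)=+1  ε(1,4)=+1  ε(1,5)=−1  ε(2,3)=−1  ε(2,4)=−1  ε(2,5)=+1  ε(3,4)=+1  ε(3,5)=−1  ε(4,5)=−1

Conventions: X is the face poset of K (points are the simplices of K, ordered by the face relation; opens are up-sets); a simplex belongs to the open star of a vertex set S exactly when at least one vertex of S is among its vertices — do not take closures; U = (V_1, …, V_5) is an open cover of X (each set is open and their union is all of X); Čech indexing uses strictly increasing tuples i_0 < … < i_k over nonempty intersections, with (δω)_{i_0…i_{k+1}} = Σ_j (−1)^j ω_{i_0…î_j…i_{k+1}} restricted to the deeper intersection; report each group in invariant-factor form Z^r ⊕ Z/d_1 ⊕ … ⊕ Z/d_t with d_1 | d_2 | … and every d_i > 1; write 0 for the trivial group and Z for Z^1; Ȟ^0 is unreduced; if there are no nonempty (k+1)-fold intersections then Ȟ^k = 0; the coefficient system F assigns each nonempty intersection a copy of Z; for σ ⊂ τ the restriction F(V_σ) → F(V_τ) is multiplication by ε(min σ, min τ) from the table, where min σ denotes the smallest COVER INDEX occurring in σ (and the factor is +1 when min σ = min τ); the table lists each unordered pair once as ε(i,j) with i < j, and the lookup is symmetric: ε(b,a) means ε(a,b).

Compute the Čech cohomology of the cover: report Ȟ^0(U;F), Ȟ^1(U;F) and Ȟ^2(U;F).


Ȟ^0 = Z,  Ȟ^1 = 0,  Ȟ^2 = 0

nonempty overlaps:
  V1={{c},{f},{a,f},{b,c},{b,f},{c,d},{c,e},{c,f},{e,f},{a,e,f},{b,c,d},{b,c,e},{b,e,f},{c,e,f}} V2={{a},{d},{f},{a,d},{a,e},{a,f},{b,d},{b,f},{c,d},{c,f},{d,e},{e,f},{a,d,e},{a,e,f},{b,c,d},{b,e,f},{c,e,f}} V3={{a},{f},{a,d},{a,e},{a,f},{b,f},{c,f},{e,f},{a,d,e},{a,e,f},{b,e,f},{c,e,f}} V4={{c},{e},{f},{a,e},{a,f},{b,c},{b,e},{b,f},{c,d},{c,e},{c,f},{d,e},{e,f},{a,d,e},{a,e,f},{b,c,d},{b,c,e},{b,e,f},{c,e,f}} V5={{b},{b,c},{b,d},{b,e},{b,f},{b,c,d},{b,c,e},{b,e,f}}
  V12={{f},{a,f},{b,f},{c,d},{c,f},{e,f},{a,e,f},{b,c,d},{b,e,f},{c,e,f}} V13={{f},{a,f},{b,f},{c,f},{e,f},{a,e,f},{b,e,f},{c,e,f}} V14={{c},{f},{a,f},{b,c},{b,f},{c,d},{c,e},{c,f},{e,f},{a,e,f},{b,c,d},{b,c,e},{b,e,f},{c,e,f}} V15={{b,c},{b,f},{b,c,d},{b,c,e},{b,e,f}} V23={{a},{f},{a,d},{a,e},{a,f},{b,f},{c,f},{e,f},{a,d,e},{a,e,f},{b,e,f},{c,e,f}} V24={{f},{a,e},{a,f},{b,f},{c,d},{c,f},{d,e},{e,f},{a,d,e},{a,e,f},{b,c,d},{b,e,f},{c,e,f}} V25={{b,d},{b,f},{b,c,d},{b,e,f}} V34={{f},{a,e},{a,f},{b,f},{c,f},{e,f},{a,d,e},{a,e,f},{b,e,f},{c,e,f}} V35={{b,f},{b,e,f}} V45={{b,c},{b,e},{b,f},{b,c,d},{b,c,e},{b,e,f}}
  V123={{f},{a,f},{b,f},{c,f},{e,f},{a,e,f},{b,e,f},{c,e,f}} V124={{f},{a,f},{b,f},{c,d},{c,f},{e,f},{a,e,f},{b,c,d},{b,e,f},{c,e,f}} V125={{b,f},{b,c,d},{b,e,f}} V134={{f},{a,f},{b,f},{c,f},{e,f},{a,e,f},{b,e,f},{c,e,f}} V135={{b,f},{b,e,f}} V145={{b,c},{b,f},{b,c,d},{b,c,e},{b,e,f}} V234={{f},{a,e},{a,f},{b,f},{c,f},{e,f},{a,d,e},{a,e,f},{b,e,f},{c,e,f}} V235={{b,f},{b,e,f}} V245={{b,f},{b,c,d},{b,e,f}} V345={{b,f},{b,e,f}}
  V1234={{f},{a,f},{b,f},{c,f},{e,f},{a,e,f},{b,e,f},{c,e,f}} V1235={{b,f},{b,e,f}} V1245={{b,f},{b,c,d},{b,e,f}} V1345={{b,f},{b,e,f}} V2345={{b,f},{b,e,f}}
  V12345={{b,f},{b,e,f}}
C dims 5,10,10,5; δ0: rk 4, SNF 1^4; δ1: rk 6, SNF 1^6; δ2: rk 4, SNF 1^4
degree 0: 5−4−0 = 1 → Ȟ^0 ≅ Z
degree 1: 10−6−4 = 0 → Ȟ^1 ≅ 0
degree 2: 10−4−6 = 0 → Ȟ^2 ≅ 0


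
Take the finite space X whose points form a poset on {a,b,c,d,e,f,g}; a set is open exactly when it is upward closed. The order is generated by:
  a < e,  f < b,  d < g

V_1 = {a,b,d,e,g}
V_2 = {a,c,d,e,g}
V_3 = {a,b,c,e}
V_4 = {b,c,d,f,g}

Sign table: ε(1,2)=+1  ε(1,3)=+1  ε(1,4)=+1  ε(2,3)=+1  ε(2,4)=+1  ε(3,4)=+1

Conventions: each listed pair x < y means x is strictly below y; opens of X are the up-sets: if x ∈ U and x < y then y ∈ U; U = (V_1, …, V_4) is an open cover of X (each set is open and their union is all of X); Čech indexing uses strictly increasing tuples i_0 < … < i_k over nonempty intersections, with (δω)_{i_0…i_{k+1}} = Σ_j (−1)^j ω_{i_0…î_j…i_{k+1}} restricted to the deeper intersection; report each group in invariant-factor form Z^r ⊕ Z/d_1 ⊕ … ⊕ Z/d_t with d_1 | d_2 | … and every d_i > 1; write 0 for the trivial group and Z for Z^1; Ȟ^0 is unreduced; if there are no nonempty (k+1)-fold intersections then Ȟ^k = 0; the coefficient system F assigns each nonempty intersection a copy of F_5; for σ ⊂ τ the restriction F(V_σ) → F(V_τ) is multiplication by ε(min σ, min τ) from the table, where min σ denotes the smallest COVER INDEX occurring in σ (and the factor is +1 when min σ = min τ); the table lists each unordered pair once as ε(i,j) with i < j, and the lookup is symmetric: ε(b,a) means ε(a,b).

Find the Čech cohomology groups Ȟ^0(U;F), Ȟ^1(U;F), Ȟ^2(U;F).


Ȟ^0 ≅ Z/5, Ȟ^1 ≅ 0, Ȟ^2 ≅ Z/5

intersection data:
  V12={a,d,e,g} V13={a,b,e} V14={b,d,g} V23={a,c,e} V24={c,d,g} V34={b,c}
  V123={a,e} V124={d,g} V134={b} V234={c}
C dims 4,6,4; δ0: rk_F5 3; δ1: rk_F5 3
Ȟ^0 = (4 − 3) − 0 = 1, so Ȟ^0 ≅ Z/5
Ȟ^1 = (6 − 3) − 3 = 0, so Ȟ^1 ≅ 0
Ȟ^2 = (4 − 0) − 3 = 1, so Ȟ^2 ≅ Z/5


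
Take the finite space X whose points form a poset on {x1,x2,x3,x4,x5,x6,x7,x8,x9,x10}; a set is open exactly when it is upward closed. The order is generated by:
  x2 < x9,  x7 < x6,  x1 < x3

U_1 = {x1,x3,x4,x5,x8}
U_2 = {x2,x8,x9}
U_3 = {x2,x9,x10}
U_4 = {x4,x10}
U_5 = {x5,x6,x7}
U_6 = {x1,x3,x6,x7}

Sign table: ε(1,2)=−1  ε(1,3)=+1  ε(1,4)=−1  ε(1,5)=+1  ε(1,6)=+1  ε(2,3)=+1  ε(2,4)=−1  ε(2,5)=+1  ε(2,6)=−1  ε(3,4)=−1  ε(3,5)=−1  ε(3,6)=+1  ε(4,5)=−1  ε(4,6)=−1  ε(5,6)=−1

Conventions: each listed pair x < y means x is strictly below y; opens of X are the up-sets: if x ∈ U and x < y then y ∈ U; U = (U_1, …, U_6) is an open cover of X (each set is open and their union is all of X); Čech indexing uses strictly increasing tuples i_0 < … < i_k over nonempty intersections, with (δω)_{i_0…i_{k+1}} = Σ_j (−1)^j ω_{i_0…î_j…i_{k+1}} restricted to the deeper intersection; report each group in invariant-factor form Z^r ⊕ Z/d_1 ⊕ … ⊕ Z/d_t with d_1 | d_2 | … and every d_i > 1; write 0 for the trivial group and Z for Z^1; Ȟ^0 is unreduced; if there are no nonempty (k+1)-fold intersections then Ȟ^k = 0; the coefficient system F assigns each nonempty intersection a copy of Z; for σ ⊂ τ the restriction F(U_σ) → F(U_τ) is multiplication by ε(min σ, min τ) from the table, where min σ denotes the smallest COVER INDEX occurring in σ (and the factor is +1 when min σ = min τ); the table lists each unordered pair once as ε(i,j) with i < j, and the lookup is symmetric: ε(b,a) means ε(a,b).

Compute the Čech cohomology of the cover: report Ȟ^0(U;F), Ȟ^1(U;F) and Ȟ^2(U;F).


Ȟ^0 ≅ 0,  Ȟ^1 ≅ Z ⊕ Z/2,  Ȟ^2 ≅ 0

nerve of the cover:
  U12={x8} U14={x4} U15={x5} U16={x1,x3} U23={x2,x9} U34={x10} U56={x6,x7}
C dims 6,7; δ0: rk 6, SNF 1^5·2
Ȟ^0 = (6 − 6) − 0 = 0, so Ȟ^0 ≅ 0
Ȟ^1 = (7 − 0) − 6 = 1 plus torsion [2], so Ȟ^1 ≅ Z ⊕ Z/2
Ȟ^2 = (0 − 0) − 0 = 0, so Ȟ^2 ≅ 0


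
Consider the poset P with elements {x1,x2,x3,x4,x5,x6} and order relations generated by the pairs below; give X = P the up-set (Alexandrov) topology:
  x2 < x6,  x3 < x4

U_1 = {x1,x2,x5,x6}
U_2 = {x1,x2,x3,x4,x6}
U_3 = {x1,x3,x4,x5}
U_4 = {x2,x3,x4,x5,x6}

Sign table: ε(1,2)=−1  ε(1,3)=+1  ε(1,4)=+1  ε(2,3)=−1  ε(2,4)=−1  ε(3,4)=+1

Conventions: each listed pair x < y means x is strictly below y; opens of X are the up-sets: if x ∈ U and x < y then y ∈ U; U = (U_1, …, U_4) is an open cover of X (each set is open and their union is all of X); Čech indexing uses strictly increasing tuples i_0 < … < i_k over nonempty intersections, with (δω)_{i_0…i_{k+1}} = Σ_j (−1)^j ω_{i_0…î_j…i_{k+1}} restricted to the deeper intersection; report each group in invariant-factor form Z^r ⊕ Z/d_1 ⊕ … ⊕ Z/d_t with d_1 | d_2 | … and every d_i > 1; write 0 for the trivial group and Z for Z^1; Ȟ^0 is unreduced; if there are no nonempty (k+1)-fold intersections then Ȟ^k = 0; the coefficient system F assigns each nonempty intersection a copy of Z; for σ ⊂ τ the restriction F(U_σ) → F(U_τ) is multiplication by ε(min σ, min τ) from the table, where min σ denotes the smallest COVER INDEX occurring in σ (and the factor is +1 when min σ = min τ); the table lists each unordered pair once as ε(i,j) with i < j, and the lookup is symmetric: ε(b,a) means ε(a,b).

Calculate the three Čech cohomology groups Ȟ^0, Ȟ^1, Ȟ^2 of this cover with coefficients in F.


nonempty overlaps:
  U12={x1,x2,x6} U13={x1,x5} U14={x2,x5,x6} U23={x1,x3,x4} U24={x2,x3,x4,x6} U34={x3,x4,x5}
  U123={x1} U124={x2,x6} U134={x5} U234={x3,x4}
C dims 4,6,4; δ0: rk 3, SNF 1^3; δ1: rk 3, SNF 1^3
degree 0: 4−3−0 = 1 → Ȟ^0 ≅ Z
degree 1: 6−3−3 = 0 → Ȟ^1 ≅ 0
degree 2: 4−0−3 = 1 → Ȟ^2 ≅ Z

Ȟ^0(U;F) ≅ Z, Ȟ^1(U;F) ≅ 0 and Ȟ^2(U;F) ≅ Z


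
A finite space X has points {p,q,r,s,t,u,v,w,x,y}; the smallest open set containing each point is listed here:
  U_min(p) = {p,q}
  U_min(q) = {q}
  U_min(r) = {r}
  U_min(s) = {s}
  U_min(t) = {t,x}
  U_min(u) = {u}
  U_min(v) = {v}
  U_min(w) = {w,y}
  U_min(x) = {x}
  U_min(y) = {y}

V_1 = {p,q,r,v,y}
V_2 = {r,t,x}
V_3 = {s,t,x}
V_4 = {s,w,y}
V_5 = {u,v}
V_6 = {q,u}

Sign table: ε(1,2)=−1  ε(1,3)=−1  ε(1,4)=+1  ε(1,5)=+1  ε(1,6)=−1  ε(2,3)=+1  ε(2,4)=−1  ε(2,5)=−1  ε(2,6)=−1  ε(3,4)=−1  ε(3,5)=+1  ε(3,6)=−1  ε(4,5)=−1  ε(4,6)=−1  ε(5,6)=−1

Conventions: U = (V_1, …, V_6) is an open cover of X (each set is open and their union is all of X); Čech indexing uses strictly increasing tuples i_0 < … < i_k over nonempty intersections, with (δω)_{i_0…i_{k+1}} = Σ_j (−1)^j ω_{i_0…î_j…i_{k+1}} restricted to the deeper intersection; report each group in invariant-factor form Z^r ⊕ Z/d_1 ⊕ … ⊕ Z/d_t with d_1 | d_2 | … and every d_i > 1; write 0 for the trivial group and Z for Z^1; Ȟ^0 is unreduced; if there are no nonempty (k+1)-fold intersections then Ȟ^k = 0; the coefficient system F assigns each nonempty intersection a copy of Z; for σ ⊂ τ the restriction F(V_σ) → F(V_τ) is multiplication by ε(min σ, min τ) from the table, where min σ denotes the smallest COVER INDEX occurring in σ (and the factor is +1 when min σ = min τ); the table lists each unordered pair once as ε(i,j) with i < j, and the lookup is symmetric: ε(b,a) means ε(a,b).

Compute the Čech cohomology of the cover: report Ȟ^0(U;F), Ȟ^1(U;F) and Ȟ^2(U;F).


nerve simplices:
  V12={r} V14={y} V15={v} V16={q} V23={t,x} V34={s} V56={u}
C dims 6,7; δ0: rk 5, SNF 1^5
degree 0: 6−5−0 = 1 → Ȟ^0 ≅ Z
degree 1: 7−0−5 = 2 → Ȟ^1 ≅ Z^2
degree 2: 0−0−0 = 0 → Ȟ^2 ≅ 0

Ȟ^0 = Z; Ȟ^1 = Z^2; Ȟ^2 = 0


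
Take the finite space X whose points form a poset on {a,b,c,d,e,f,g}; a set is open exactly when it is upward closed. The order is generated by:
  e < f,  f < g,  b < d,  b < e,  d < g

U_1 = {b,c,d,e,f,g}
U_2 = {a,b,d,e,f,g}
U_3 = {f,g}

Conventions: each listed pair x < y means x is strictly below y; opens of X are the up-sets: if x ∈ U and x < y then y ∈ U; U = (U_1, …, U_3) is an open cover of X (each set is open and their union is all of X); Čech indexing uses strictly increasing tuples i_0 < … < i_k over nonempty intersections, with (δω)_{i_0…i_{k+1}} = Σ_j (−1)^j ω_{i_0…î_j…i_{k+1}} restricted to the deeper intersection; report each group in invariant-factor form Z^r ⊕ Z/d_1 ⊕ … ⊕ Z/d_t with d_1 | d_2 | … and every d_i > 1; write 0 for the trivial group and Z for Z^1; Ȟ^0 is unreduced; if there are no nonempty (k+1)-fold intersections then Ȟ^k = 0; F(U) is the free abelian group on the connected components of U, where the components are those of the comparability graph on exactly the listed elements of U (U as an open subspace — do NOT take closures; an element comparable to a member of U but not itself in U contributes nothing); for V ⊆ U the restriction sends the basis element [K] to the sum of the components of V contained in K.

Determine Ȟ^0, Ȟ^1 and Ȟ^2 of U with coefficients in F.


intersection data:
  U12={b,d,e,f,g} U13={f,g} U23={f,g}
  U123={f,g}
components per intersection:
  U1: {b,d,e,f,g} {c}
  U2: {a} {b,d,e,f,g}
  U3: {f,g}
  U12: {b,d,e,f,g}
  U13: {f,g}
  U23: {f,g}
  U123: {f,g}
C dims 5,3,1; δ0: rk 2, SNF 1^2; δ1: rk 1, SNF 1^1
Ȟ^0 = (5 − 2) − 0 = 3, so Ȟ^0 ≅ Z^3
Ȟ^1 = (3 − 1) − 2 = 0, so Ȟ^1 ≅ 0
Ȟ^2 = (1 − 0) − 1 = 0, so Ȟ^2 ≅ 0

Ȟ^0 ≅ Z^3, Ȟ^1 ≅ 0, Ȟ^2 ≅ 0


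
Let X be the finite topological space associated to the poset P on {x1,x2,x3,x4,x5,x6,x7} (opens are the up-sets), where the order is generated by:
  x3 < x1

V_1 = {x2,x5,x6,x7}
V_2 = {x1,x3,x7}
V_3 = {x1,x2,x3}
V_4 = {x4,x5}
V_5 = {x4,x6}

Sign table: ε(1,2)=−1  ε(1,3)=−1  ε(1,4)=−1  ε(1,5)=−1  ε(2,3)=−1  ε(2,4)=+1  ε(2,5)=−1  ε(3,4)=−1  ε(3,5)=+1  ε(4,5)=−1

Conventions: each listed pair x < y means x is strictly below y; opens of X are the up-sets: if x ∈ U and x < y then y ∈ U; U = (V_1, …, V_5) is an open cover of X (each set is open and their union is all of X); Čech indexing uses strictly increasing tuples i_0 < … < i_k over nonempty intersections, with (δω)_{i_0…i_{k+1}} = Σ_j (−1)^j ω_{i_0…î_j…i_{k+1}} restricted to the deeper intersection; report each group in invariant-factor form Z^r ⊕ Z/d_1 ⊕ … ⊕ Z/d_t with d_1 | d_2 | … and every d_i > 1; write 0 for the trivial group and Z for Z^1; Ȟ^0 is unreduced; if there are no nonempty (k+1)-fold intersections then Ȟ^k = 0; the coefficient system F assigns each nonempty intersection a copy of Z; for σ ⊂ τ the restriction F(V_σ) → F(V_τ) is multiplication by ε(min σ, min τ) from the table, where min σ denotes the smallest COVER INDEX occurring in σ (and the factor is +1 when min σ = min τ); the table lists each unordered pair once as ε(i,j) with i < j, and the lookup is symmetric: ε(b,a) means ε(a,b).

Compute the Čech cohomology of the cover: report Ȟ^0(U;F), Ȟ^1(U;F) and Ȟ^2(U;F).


nonempty overlaps:
  V12={x7} V13={x2} V14={x5} V15={x6} V23={x1,x3} V45={x4}
C dims 5,6; δ0: rk 5, SNF 1^4·2
degree 0: 5−5−0 = 0 → Ȟ^0 ≅ 0
degree 1: 6−0−5 = 1 plus torsion [2] → Ȟ^1 ≅ Z ⊕ Z/2
degree 2: 0−0−0 = 0 → Ȟ^2 ≅ 0

Ȟ^0 ≅ 0, Ȟ^1 ≅ Z ⊕ Z/2, Ȟ^2 ≅ 0


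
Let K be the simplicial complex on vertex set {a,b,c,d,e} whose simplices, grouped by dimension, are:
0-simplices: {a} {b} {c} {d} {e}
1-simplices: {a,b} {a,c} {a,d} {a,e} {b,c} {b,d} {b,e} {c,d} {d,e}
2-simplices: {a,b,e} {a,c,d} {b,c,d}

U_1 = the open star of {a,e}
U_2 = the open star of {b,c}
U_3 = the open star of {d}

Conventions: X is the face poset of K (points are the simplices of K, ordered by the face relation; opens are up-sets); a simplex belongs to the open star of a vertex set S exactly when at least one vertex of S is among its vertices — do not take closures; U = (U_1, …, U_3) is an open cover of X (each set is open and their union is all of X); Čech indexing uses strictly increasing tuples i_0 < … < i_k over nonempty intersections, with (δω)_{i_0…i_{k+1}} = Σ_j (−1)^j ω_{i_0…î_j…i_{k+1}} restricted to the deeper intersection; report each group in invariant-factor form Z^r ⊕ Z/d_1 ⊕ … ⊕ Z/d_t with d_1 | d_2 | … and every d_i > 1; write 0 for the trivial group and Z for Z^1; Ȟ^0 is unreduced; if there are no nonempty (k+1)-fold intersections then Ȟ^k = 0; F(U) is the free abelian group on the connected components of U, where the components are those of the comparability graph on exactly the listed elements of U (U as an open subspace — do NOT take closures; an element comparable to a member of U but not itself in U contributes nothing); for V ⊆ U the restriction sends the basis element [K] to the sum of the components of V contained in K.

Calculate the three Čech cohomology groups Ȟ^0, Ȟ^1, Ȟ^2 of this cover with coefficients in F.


cover nerve:
  U1={{a},{e},{a,b},{a,c},{a,d},{a,e},{b,e},{d,e},{a,b,e},{a,c,d}} U2={{b},{c},{a,b},{a,c},{b,c},{b,d},{b,e},{c,d},{a,b,e},{a,c,d},{b,c,d}} U3={{d},{a,d},{b,d},{c,d},{d,e},{a,c,d},{b,c,d}}
  U12={{a,b},{a,c},{b,e},{a,b,e},{a,c,d}} U13={{a,d},{d,e},{a,c,d}} U23={{b,d},{c,d},{a,c,d},{b,c,d}}
  U123={{a,c,d}}
components per intersection:
  U1: {{a},{e},{a,b},{a,c},{a,d},{a,e},{b,e},{d,e},{a,b,e},{a,c,d}}
  U2: {{b},{c},{a,b},{a,c},{b,c},{b,d},{b,e},{c,d},{a,b,e},{a,c,d},{b,c,d}}
  U3: {{d},{a,d},{b,d},{c,d},{d,e},{a,c,d},{b,c,d}}
  U12: {{a,b},{b,e},{a,b,e}} {{a,c},{a,c,d}}
  U13: {{a,d},{a,c,d}} {{d,e}}
  U23: {{b,d},{c,d},{a,c,d},{b,c,d}}
  U123: {{a,c,d}}
C dims 3,5,1; δ0: rk 2, SNF 1^2; δ1: rk 1, SNF 1^1
Ȟ^0: (3−2)−0=1 ⇒ Z
Ȟ^1: (5−1)−2=2 ⇒ Z^2
Ȟ^2: (1−0)−1=0 ⇒ 0

Ȟ^0(U;F) ≅ Z; Ȟ^1(U;F) ≅ Z^2; Ȟ^2(U;F) ≅ 0


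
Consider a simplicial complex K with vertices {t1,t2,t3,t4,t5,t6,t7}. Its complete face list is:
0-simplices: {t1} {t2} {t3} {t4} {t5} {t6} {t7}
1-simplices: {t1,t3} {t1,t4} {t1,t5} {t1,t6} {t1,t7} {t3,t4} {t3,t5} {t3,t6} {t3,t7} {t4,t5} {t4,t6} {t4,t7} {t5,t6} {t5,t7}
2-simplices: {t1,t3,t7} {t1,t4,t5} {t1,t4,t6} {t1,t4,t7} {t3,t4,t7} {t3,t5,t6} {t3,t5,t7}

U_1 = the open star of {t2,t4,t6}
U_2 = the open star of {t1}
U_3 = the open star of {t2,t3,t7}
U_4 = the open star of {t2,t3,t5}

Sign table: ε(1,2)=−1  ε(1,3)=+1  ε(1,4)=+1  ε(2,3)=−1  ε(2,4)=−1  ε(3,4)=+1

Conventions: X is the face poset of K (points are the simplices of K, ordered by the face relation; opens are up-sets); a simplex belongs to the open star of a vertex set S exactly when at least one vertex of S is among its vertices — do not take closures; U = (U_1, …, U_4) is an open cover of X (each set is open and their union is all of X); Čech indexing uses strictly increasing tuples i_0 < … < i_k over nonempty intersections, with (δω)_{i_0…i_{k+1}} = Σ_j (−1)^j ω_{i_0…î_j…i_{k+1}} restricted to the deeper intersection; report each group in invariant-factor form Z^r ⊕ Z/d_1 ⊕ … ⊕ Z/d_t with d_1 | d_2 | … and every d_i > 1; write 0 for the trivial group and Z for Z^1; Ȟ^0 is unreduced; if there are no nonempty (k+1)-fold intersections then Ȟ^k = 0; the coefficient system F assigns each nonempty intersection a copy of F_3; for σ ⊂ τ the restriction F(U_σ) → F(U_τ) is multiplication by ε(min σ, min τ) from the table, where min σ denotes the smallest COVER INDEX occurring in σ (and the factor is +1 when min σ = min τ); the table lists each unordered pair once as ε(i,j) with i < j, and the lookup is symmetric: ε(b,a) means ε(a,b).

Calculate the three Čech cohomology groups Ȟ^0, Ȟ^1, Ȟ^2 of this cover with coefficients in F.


cover nerve:
  U1={{t2},{t4},{t6},{t1,t4},{t1,t6},{t3,t4},{t3,t6},{t4,t5},{t4,t6},{t4,t7},{t5,t6},{t1,t4,t5},{t1,t4,t6},{t1,t4,t7},{t3,t4,t7},{t3,t5,t6}} U2={{t1},{t1,t3},{t1,t4},{t1,t5},{t1,t6},{t1,t7},{t1,t3,t7},{t1,t4,t5},{t1,t4,t6},{t1,t4,t7}} U3={{t2},{t3},{t7},{t1,t3},{t1,t7},{t3,t4},{t3,t5},{t3,t6},{t3,t7},{t4,t7},{t5,t7},{t1,t3,t7},{t1,t4,t7},{t3,t4,t7},{t3,t5,t6},{t3,t5,t7}} U4={{t2},{t3},{t5},{t1,t3},{t1,t5},{t3,t4},{t3,t5},{t3,t6},{t3,t7},{t4,t5},{t5,t6},{t5,t7},{t1,t3,t7},{t1,t4,t5},{t3,t4,t7},{t3,t5,t6},{t3,t5,t7}}
  U12={{t1,t4},{t1,t6},{t1,t4,t5},{t1,t4,t6},{t1,t4,t7}} U13={{t2},{t3,t4},{t3,t6},{t4,t7},{t1,t4,t7},{t3,t4,t7},{t3,t5,t6}} U14={{t2},{t3,t4},{t3,t6},{t4,t5},{t5,t6},{t1,t4,t5},{t3,t4,t7},{t3,t5,t6}} U23={{t1,t3},{t1,t7},{t1,t3,t7},{t1,t4,t7}} U24={{t1,t3},{t1,t5},{t1,t3,t7},{t1,t4,t5}} U34={{t2},{t3},{t1,t3},{t3,t4},{t3,t5},{t3,t6},{t3,t7},{t5,t7},{t1,t3,t7},{t3,t4,t7},{t3,t5,t6},{t3,t5,t7}}
  U123={{t1,t4,t7}} U124={{t1,t4,t5}} U134={{t2},{t3,t4},{t3,t6},{t3,t4,t7},{t3,t5,t6}} U234={{t1,t3},{t1,t3,t7}}
C dims 4,6,4; δ0: rk_F3 3; δ1: rk_F3 3
Ȟ^0: (4−3)−0=1 ⇒ Z/3
Ȟ^1: (6−3)−3=0 ⇒ 0
Ȟ^2: (4−0)−3=1 ⇒ Z/3

Ȟ^0 ≅ Z/3, Ȟ^1 ≅ 0 and Ȟ^2 ≅ Z/3


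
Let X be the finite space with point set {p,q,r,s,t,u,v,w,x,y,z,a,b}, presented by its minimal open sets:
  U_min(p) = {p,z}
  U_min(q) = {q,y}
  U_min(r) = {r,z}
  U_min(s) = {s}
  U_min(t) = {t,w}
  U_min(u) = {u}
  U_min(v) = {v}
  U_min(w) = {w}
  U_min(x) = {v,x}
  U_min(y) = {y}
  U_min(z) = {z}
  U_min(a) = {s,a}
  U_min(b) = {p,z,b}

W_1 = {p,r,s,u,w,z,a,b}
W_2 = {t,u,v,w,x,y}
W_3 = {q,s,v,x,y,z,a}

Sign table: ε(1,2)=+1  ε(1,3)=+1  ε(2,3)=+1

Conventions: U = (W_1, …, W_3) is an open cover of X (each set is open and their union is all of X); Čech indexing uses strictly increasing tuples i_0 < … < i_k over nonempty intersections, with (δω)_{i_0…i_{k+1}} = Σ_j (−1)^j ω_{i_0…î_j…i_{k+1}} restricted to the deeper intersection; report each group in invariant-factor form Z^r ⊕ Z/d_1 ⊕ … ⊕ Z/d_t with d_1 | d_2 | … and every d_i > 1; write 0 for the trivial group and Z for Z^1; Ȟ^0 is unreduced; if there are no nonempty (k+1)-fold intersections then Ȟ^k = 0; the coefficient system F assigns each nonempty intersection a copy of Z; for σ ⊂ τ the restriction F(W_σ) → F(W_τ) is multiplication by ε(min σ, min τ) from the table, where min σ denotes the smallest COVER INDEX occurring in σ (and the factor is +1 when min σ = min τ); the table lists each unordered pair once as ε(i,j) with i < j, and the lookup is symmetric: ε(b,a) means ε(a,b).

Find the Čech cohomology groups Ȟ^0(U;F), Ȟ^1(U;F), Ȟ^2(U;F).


nerve simplices:
  W12={u,w} W13={s,z,a} W23={v,x,y}
C dims 3,3; δ0: rk 2, SNF 1^2
degree 0: 3−2−0 = 1 → Ȟ^0 ≅ Z
degree 1: 3−0−2 = 1 → Ȟ^1 ≅ Z
degree 2: 0−0−0 = 0 → Ȟ^2 ≅ 0

Ȟ^0(U;F) ≅ Z; Ȟ^1(U;F) ≅ Z; Ȟ^2(U;F) ≅ 0


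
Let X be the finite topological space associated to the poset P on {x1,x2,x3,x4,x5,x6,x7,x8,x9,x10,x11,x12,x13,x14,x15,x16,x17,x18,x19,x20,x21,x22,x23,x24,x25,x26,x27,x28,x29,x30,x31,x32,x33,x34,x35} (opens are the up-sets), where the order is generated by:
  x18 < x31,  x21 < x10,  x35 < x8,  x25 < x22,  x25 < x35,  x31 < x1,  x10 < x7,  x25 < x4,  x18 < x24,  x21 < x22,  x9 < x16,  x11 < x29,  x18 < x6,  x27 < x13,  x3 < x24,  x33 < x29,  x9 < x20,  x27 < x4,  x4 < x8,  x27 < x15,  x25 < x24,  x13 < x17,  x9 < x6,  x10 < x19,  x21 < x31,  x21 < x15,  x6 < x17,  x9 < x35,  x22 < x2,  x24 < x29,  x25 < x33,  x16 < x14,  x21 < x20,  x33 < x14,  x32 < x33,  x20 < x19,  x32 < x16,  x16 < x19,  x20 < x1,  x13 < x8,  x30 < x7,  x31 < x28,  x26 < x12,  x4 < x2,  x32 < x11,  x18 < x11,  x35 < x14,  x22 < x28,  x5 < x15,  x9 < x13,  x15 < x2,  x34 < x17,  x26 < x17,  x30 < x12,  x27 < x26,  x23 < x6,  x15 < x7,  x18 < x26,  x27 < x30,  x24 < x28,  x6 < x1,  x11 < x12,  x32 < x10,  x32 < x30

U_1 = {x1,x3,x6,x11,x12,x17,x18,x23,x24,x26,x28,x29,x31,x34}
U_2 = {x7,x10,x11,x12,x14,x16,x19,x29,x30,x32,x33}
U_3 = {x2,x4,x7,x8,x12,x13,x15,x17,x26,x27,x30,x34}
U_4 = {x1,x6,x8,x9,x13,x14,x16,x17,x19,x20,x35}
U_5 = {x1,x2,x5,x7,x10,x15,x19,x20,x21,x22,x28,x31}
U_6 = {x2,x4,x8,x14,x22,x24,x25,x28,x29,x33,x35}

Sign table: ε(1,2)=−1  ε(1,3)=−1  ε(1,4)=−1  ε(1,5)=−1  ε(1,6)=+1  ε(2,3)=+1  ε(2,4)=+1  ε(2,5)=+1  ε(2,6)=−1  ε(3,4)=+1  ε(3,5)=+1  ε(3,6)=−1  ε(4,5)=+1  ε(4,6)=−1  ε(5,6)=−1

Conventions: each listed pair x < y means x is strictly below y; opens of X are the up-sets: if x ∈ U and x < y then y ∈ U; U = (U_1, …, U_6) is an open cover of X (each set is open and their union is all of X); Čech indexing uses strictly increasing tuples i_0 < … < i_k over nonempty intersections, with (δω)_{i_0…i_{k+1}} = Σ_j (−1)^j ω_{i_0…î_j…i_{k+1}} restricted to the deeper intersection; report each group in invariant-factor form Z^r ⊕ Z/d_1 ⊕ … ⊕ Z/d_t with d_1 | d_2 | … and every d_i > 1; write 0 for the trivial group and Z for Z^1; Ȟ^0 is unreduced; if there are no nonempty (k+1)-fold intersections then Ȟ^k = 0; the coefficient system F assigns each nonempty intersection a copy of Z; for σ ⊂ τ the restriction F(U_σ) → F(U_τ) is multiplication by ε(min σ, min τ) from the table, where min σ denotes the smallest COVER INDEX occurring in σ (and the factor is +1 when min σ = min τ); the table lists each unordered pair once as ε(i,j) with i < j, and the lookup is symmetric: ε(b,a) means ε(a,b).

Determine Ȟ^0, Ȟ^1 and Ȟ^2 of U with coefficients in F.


nonempty intersections:
  U12={x11,x12,x29} U13={x12,x17,x26,x34} U14={x1,x6,x17} U15={x1,x28,x31} U16={x24,x28,x29} U23={x7,x12,x30} U24={x14,x16,x19} U25={x7,x10,x19} U26={x14,x29,x33} U34={x8,x13,x17} U35={x2,x7,x15} U36={x2,x4,x8} U45={x1,x19,x20} U46={x8,x14,x35} U56={x2,x22,x28}
  U123={x12} U126={x29} U134={x17} U145={x1} U156={x28} U235={x7} U245={x19} U246={x14} U346={x8} U356={x2}
C dims 6,15,10; δ0: rk 5, SNF 1^5; δ1: rk 10, SNF 1^9·2
Ȟ^0: (6−5)−0=1 ⇒ Z
Ȟ^1: (15−10)−5=0 ⇒ 0
Ȟ^2: (10−0)−10=0 plus torsion [2] ⇒ Z/2

Ȟ^0(U;F) ≅ Z, Ȟ^1(U;F) ≅ 0 and Ȟ^2(U;F) ≅ Z/2


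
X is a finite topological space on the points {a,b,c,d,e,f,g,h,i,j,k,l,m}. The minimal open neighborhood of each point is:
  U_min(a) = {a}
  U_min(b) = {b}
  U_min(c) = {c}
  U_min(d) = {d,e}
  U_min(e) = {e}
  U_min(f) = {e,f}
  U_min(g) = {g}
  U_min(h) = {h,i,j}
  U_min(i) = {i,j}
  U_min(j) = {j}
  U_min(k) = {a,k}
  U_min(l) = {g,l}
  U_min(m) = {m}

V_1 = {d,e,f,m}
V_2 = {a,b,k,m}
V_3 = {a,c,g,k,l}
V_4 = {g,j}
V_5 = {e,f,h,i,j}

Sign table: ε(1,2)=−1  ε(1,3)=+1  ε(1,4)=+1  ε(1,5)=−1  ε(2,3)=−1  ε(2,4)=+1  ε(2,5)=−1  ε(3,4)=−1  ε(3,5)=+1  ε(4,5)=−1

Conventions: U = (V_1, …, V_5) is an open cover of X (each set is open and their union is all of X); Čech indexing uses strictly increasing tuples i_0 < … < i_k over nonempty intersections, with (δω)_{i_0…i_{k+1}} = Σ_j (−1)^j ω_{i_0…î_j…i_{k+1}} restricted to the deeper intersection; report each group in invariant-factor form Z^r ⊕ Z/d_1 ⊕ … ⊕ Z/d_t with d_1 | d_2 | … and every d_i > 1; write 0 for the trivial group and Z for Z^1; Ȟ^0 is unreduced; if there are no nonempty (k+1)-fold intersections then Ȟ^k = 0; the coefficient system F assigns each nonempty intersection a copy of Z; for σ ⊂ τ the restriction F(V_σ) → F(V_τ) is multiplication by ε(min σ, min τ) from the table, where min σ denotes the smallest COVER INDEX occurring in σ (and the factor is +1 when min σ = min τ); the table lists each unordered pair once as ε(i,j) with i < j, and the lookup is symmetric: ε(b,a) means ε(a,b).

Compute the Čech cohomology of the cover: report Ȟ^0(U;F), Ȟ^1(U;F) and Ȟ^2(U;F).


Ȟ^0 ≅ 0,  Ȟ^1 ≅ Z/2,  Ȟ^2 ≅ 0

nonempty overlaps:
  V12={m} V15={e,f} V23={a,k} V34={g} V45={j}
C dims 5,5; δ0: rk 5, SNF 1^4·2
degree 0: 5−5−0 = 0 → Ȟ^0 ≅ 0
degree 1: 5−0−5 = 0 plus torsion [2] → Ȟ^1 ≅ Z/2
degree 2: 0−0−0 = 0 → Ȟ^2 ≅ 0


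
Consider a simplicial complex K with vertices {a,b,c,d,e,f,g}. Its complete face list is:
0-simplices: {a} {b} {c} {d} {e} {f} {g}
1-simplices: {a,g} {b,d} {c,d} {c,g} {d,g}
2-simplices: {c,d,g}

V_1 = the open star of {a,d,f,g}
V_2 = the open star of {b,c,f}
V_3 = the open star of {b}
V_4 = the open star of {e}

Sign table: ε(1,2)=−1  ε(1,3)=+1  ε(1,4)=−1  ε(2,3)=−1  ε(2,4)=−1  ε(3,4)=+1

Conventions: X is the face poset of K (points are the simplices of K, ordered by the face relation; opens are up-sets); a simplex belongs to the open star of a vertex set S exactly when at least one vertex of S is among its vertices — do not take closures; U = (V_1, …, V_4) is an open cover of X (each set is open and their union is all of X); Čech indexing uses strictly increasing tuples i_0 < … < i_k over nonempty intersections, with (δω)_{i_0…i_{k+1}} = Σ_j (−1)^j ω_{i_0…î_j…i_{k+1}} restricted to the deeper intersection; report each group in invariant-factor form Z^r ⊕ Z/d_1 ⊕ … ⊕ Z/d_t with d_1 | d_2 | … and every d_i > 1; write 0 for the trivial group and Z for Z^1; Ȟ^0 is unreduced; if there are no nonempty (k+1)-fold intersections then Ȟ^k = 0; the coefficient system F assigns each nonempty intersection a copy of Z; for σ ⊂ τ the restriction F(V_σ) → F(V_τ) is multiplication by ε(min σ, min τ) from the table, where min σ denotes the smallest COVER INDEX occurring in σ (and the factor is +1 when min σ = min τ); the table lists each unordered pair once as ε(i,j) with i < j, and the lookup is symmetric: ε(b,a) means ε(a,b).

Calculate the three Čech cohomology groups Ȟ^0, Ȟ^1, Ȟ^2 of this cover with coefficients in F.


Ȟ^0(U;F) ≅ Z^2, Ȟ^1(U;F) ≅ 0 and Ȟ^2(U;F) ≅ 0

nerve simplices:
  V1={{a},{d},{f},{g},{a,g},{b,d},{c,d},{c,g},{d,g},{c,d,g}} V2={{b},{c},{f},{b,d},{c,d},{c,g},{c,d,g}} V3={{b},{b,d}} V4={{e}}
  V12={{f},{b,d},{c,d},{c,g},{c,d,g}} V13={{b,d}} V23={{b},{b,d}}
  V123={{b,d}}
C dims 4,3,1; δ0: rk 2, SNF 1^2; δ1: rk 1, SNF 1^1
degree 0: 4−2−0 = 2 → Ȟ^0 ≅ Z^2
degree 1: 3−1−2 = 0 → Ȟ^1 ≅ 0
degree 2: 1−0−1 = 0 → Ȟ^2 ≅ 0


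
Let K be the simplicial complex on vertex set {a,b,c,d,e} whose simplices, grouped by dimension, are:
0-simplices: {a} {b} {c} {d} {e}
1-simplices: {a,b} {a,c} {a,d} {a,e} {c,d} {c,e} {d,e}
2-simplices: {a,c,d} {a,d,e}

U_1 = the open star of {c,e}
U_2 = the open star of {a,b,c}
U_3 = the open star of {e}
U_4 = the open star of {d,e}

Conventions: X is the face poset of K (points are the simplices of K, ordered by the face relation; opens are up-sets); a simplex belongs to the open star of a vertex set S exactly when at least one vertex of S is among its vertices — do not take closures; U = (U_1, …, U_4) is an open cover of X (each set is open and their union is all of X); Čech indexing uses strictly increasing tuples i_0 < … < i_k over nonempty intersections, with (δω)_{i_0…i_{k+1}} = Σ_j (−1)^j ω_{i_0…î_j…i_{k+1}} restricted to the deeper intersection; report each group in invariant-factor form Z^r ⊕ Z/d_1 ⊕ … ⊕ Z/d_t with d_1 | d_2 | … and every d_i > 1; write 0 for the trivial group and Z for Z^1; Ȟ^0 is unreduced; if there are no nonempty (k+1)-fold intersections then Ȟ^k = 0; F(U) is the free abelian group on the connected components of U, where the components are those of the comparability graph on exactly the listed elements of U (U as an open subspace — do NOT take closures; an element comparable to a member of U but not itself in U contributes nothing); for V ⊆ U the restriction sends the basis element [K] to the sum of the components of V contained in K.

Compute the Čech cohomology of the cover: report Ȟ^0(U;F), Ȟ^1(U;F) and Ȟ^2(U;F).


cover nerve:
  U1={{c},{e},{a,c},{a,e},{c,d},{c,e},{d,e},{a,c,d},{a,d,e}} U2={{a},{b},{c},{a,b},{a,c},{a,d},{a,e},{c,d},{c,e},{a,c,d},{a,d,e}} U3={{e},{a,e},{c,e},{d,e},{a,d,e}} U4={{d},{e},{a,d},{a,e},{c,d},{c,e},{d,e},{a,c,d},{a,d,e}}
  U12={{c},{a,c},{a,e},{c,d},{c,e},{a,c,d},{a,d,e}} U13={{e},{a,e},{c,e},{d,e},{a,d,e}} U14={{e},{a,e},{c,d},{c,e},{d,e},{a,c,d},{a,d,e}} U23={{a,e},{c,e},{a,d,e}} U24={{a,d},{a,e},{c,d},{c,e},{a,c,d},{a,d,e}} U34={{e},{a,e},{c,e},{d,e},{a,d,e}}
  U123={{a,e},{c,e},{a,d,e}} U124={{a,e},{c,d},{c,e},{a,c,d},{a,d,e}} U134={{e},{a,e},{c,e},{d,e},{a,d,e}} U234={{a,e},{c,e},{a,d,e}}
  U1234={{a,e},{c,e},{a,d,e}}
components per intersection:
  U1: {{c},{e},{a,c},{a,e},{c,d},{c,e},{d,e},{a,c,d},{a,d,e}}
  U2: {{a},{b},{c},{a,b},{a,c},{a,d},{a,e},{c,d},{c,e},{a,c,d},{a,d,e}}
  U3: {{e},{a,e},{c,e},{d,e},{a,d,e}}
  U4: {{d},{e},{a,d},{a,e},{c,d},{c,e},{d,e},{a,c,d},{a,d,e}}
  U12: {{c},{a,c},{c,d},{c,e},{a,c,d}} {{a,e},{a,d,e}}
  U13: {{e},{a,e},{c,e},{d,e},{a,d,e}}
  U14: {{e},{a,e},{c,e},{d,e},{a,d,e}} {{c,d},{a,c,d}}
  U23: {{a,e},{a,d,e}} {{c,e}}
  U24: {{a,d},{a,e},{c,d},{a,c,d},{a,d,e}} {{c,e}}
  U34: {{e},{a,e},{c,e},{d,e},{a,d,e}}
  U123: {{a,e},{a,d,e}} {{c,e}}
  U124: {{a,e},{a,d,e}} {{c,d},{a,c,d}} {{c,e}}
  U134: {{e},{a,e},{c,e},{d,e},{a,d,e}}
  U234: {{a,e},{a,d,e}} {{c,e}}
  U1234: {{a,e},{a,d,e}} {{c,e}}
C dims 4,10,8,2; δ0: rk 3, SNF 1^3; δ1: rk 6, SNF 1^6; δ2: rk 2, SNF 1^2
Ȟ^0: (4−3)−0=1 ⇒ Z
Ȟ^1: (10−6)−3=1 ⇒ Z
Ȟ^2: (8−2)−6=0 ⇒ 0

Ȟ^0 ≅ Z, Ȟ^1 ≅ Z and Ȟ^2 ≅ 0


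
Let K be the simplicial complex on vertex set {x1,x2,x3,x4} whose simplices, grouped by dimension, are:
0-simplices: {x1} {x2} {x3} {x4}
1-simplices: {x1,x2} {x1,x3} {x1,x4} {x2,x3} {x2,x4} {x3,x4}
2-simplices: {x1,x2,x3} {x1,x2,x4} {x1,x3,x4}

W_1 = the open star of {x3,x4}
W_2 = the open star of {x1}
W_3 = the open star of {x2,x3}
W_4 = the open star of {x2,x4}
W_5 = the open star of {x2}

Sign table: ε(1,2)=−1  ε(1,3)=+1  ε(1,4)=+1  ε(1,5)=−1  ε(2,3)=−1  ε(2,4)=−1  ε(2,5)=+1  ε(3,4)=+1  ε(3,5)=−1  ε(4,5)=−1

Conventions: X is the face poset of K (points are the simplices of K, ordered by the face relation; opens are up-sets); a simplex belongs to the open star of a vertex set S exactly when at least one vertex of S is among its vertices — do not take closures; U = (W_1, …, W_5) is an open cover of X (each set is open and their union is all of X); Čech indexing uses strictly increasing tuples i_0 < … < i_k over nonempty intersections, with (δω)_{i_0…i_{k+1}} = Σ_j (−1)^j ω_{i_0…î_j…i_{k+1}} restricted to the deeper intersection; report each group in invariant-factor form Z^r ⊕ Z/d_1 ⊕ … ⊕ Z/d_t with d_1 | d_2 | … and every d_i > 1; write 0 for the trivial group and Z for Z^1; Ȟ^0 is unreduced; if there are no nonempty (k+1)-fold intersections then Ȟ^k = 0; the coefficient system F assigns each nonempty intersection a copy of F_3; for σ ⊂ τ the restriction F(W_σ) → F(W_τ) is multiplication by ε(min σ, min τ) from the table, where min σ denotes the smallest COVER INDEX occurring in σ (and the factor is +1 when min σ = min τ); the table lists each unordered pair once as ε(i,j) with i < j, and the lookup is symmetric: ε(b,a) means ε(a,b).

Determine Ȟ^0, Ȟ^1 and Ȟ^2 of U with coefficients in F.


Ȟ^0(U;F) ≅ Z/3; Ȟ^1(U;F) ≅ 0; Ȟ^2(U;F) ≅ 0

intersection data:
  W1={{x3},{x4},{x1,x3},{x1,x4},{x2,x3},{x2,x4},{x3,x4},{x1,x2,x3},{x1,x2,x4},{x1,x3,x4}} W2={{x1},{x1,x2},{x1,x3},{x1,x4},{x1,x2,x3},{x1,x2,x4},{x1,x3,x4}} W3={{x2},{x3},{x1,x2},{x1,x3},{x2,x3},{x2,x4},{x3,x4},{x1,x2,x3},{x1,x2,x4},{x1,x3,x4}} W4={{x2},{x4},{x1,x2},{x1,x4},{x2,x3},{x2,x4},{x3,x4},{x1,x2,x3},{x1,x2,x4},{x1,x3,x4}} W5={{x2},{x1,x2},{x2,x3},{x2,x4},{x1,x2,x3},{x1,x2,x4}}
  W12={{x1,x3},{x1,x4},{x1,x2,x3},{x1,x2,x4},{x1,x3,x4}} W13={{x3},{x1,x3},{x2,x3},{x2,x4},{x3,x4},{x1,x2,x3},{x1,x2,x4},{x1,x3,x4}} W14={{x4},{x1,x4},{x2,x3},{x2,x4},{x3,x4},{x1,x2,x3},{x1,x2,x4},{x1,x3,x4}} W15={{x2,x3},{x2,x4},{x1,x2,x3},{x1,x2,x4}} W23={{x1,x2},{x1,x3},{x1,x2,x3},{x1,x2,x4},{x1,x3,x4}} W24={{x1,x2},{x1,x4},{x1,x2,x3},{x1,x2,x4},{x1,x3,x4}} W25={{x1,x2},{x1,x2,x3},{x1,x2,x4}} W34={{x2},{x1,x2},{x2,x3},{x2,x4},{x3,x4},{x1,x2,x3},{x1,x2,x4},{x1,x3,x4}} W35={{x2},{x1,x2},{x2,x3},{x2,x4},{x1,x2,x3},{x1,x2,x4}} W45={{x2},{x1,x2},{x2,x3},{x2,x4},{x1,x2,x3},{x1,x2,x4}}
  W123={{x1,x3},{x1,x2,x3},{x1,x2,x4},{x1,x3,x4}} W124={{x1,x4},{x1,x2,x3},{x1,x2,x4},{x1,x3,x4}} W125={{x1,x2,x3},{x1,x2,x4}} W134={{x2,x3},{x2,x4},{x3,x4},{x1,x2,x3},{x1,x2,x4},{x1,x3,x4}} W135={{x2,x3},{x2,x4},{x1,x2,x3},{x1,x2,x4}} W145={{x2,x3},{x2,x4},{x1,x2,x3},{x1,x2,x4}} W234={{x1,x2},{x1,x2,x3},{x1,x2,x4},{x1,x3,x4}} W235={{x1,x2},{x1,x2,x3},{x1,x2,x4}} W245={{x1,x2},{x1,x2,x3},{x1,x2,x4}} W345={{x2},{x1,x2},{x2,x3},{x2,x4},{x1,x2,x3},{x1,x2,x4}}
  W1234={{x1,x2,x3},{x1,x2,x4},{x1,x3,x4}} W1235={{x1,x2,x3},{x1,x2,x4}} W1245={{x1,x2,x3},{x1,x2,x4}} W1345={{x2,x3},{x2,x4},{x1,x2,x3},{x1,x2,x4}} W2345={{x1,x2},{x1,x2,x3},{x1,x2,x4}}
  W12345={{x1,x2,x3},{x1,x2,x4}}
C dims 5,10,10,5; δ0: rk_F3 4; δ1: rk_F3 6; δ2: rk_F3 4
Ȟ^0 = (5 − 4) − 0 = 1, so Ȟ^0 ≅ Z/3
Ȟ^1 = (10 − 6) − 4 = 0, so Ȟ^1 ≅ 0
Ȟ^2 = (10 − 4) − 6 = 0, so Ȟ^2 ≅ 0


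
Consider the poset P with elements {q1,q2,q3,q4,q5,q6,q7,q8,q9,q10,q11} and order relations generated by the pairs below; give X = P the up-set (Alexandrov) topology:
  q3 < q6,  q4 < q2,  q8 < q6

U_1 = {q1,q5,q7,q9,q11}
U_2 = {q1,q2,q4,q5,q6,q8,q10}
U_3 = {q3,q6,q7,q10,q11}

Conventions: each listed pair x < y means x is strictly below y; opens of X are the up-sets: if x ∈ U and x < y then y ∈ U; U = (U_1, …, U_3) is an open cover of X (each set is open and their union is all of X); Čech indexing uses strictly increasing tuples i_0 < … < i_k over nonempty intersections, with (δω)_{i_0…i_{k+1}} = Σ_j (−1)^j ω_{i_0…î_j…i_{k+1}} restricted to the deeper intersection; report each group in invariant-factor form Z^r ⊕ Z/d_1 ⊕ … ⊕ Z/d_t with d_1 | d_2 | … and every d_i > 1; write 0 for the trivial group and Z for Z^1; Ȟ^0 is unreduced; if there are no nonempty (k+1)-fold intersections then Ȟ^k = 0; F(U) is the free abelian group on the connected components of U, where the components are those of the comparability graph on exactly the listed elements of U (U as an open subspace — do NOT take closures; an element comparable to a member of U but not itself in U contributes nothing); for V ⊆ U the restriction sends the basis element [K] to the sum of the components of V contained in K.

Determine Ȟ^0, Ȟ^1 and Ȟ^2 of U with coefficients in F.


Ȟ^0 = Z^8, Ȟ^1 = 0, Ȟ^2 = 0

nerve simplices:
  U12={q1,q5} U13={q7,q11} U23={q6,q10}
components per intersection:
  U1: {q1} {q5} {q7} {q9} {q11}
  U2: {q1} {q2,q4} {q5} {q6,q8} {q10}
  U3: {q3,q6} {q7} {q10} {q11}
  U12: {q1} {q5}
  U13: {q7} {q11}
  U23: {q6} {q10}
C dims 14,6; δ0: rk 6, SNF 1^6
degree 0: 14−6−0 = 8 → Ȟ^0 ≅ Z^8
degree 1: 6−0−6 = 0 → Ȟ^1 ≅ 0
degree 2: 0−0−0 = 0 → Ȟ^2 ≅ 0
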